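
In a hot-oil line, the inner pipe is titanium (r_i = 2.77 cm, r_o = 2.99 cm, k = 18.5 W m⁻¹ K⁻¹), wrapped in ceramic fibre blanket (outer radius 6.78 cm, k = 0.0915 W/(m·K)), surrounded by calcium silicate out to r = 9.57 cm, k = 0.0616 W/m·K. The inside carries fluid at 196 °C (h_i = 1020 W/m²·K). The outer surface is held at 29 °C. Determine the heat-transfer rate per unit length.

Q' = 72.0 W/m

Treat each layer as a resistance in series:
  R'_conv,in = 1/(2πr h) = 1/(2π·0.0277·1020) = 0.005633 m·K/W
  R'_titanium = ln(0.0299/0.0277)/(2πk) = 0.07643/(2π·18.5) = 6.575×10^-4 m·K/W
  R'_ceramic fibre blanket = ln(0.0678/0.0299)/(2πk) = 0.8187/(2π·0.0915) = 1.424 m·K/W
  R'_calcium silicate = ln(0.0957/0.0678)/(2πk) = 0.3447/(2π·0.0616) = 0.8905 m·K/W
ΣR = 0.005633 + 6.575×10^-4 + 1.424 + 0.8905 = 2.321 m·K/W
Q' = ΔT/ΣR = (196 °C − 29 °C)/2.321 = 72.0 W/m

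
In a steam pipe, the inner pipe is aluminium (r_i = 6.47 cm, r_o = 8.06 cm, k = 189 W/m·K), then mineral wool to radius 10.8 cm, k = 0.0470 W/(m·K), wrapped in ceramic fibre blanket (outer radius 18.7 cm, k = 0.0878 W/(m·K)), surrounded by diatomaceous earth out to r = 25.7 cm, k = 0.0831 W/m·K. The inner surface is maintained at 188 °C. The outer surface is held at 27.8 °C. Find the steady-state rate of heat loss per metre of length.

Q' = 61.7 W/m

Treat each layer as a resistance in series:
  R'_aluminium = ln(0.0806/0.0647)/(2πk) = 0.2197/(2π·189) = 1.850×10^-4 m·K/W
  R'_mineral wool = ln(0.108/0.0806)/(2πk) = 0.2926/(2π·0.0470) = 0.9909 m·K/W
  R'_ceramic fibre blanket = ln(0.187/0.108)/(2πk) = 0.5490/(2π·0.0878) = 0.9951 m·K/W
  R'_diatomaceous earth = ln(0.257/0.187)/(2πk) = 0.3180/(2π·0.0831) = 0.6090 m·K/W
ΣR = 1.850×10^-4 + 0.9909 + 0.9951 + 0.6090 = 2.595 m·K/W
Q' = ΔT/ΣR = (188 °C − 27.8 °C)/2.595 = 61.7 W/m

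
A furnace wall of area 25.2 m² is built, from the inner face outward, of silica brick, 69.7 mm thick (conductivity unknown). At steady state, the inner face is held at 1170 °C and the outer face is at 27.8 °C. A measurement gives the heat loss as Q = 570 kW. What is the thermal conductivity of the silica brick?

ΣR = ΔT/Q = |1170 − 27.8|/5.70×10^5 = 0.002004 K/W
L/(kA) = 0.002004 ⇒ k = 0.0697/(0.002004·25.2) = 1.38 W/m·K

k = 1.38 W/m·K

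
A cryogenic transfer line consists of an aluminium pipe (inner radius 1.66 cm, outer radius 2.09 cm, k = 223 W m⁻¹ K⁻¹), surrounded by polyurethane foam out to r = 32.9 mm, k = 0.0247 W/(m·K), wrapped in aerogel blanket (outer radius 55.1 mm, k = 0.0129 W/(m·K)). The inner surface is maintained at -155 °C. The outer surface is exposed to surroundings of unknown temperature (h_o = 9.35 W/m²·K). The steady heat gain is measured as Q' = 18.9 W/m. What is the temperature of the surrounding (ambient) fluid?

Series resistances:
  R'_aluminium = ln(0.0209/0.0166)/(2πk) = 0.2303/(2π·223) = 1.644×10^-4 m·K/W
  R'_polyurethane foam = ln(0.0329/0.0209)/(2πk) = 0.4537/(2π·0.0247) = 2.924 m·K/W
  R'_aerogel blanket = ln(0.0551/0.0329)/(2πk) = 0.5157/(2π·0.0129) = 6.362 m·K/W
  R'_conv,out = 1/(2πr h) = 1/(2π·0.0551·9.35) = 0.3089 m·K/W
ΣR = 9.595 m·K/W
ΔT = Q'·ΣR = 18.9 × 9.595 = 181.3 K
Heat flows inward, so T_out = T_in + ΔT = -155 + 181.3 = 26.3 °C

T_out = 26.3 °C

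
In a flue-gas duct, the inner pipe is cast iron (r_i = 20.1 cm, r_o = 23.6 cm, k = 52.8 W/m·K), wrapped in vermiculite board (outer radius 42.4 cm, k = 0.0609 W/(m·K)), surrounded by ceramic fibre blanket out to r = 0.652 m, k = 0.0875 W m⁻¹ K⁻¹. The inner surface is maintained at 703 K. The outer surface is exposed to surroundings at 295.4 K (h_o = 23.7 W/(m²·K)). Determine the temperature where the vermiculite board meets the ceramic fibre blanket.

T = 434 K

Series thermal resistances, inner to outer:
  R'_cast iron = ln(0.236/0.201)/(2πk) = 0.1605/(2π·52.8) = 4.839×10^-4 m·K/W
  R'_vermiculite board = ln(0.424/0.236)/(2πk) = 0.5859/(2π·0.0609) = 1.531 m·K/W
  R'_ceramic fibre blanket = ln(0.652/0.424)/(2πk) = 0.4303/(2π·0.0875) = 0.7827 m·K/W
  R'_conv,out = 1/(2πr h) = 1/(2π·0.652·23.7) = 0.01030 m·K/W
ΣR = 4.839×10^-4 + 1.531 + 0.7827 + 0.01030 = 2.324 m·K/W
Q' = ΔT/ΣR = (703 K − 295.4 K)/2.324 = 175.4 W/m
From the inner boundary to the vermiculite board/ceramic fibre blanket interface, ΣR_partial = 1.531 m·K/W.
T_interface = T_in − Q'·ΣR_partial = 703 K − (175.4)(1.531) = 434 K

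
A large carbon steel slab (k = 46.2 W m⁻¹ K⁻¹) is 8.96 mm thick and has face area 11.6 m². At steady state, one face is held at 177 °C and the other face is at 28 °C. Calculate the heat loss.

Q = kA·ΔT/L = 46.2 × 11.6 × |177 °C − 28 °C| / 0.00896 = 8.91×10^6 W

Q = 8.91×10^6 W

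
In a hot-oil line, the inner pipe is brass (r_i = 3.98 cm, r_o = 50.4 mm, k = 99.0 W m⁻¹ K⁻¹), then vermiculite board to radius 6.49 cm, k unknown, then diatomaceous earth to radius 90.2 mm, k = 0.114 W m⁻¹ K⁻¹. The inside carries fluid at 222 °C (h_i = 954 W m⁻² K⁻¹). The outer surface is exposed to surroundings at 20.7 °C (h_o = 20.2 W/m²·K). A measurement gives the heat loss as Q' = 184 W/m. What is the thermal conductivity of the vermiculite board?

ΣR = ΔT/Q' = |222 − 20.7|/184 = 1.094 m·K/W
Known resistances:
  R'_conv,in = 1/(2πr h) = 1/(2π·0.0398·954) = 0.004192 m·K/W
  R'_brass = ln(0.0504/0.0398)/(2πk) = 0.2361/(2π·99.0) = 3.796×10^-4 m·K/W
  R'_diatomaceous earth = ln(0.0902/0.0649)/(2πk) = 0.3292/(2π·0.114) = 0.4596 m·K/W
  R'_conv,out = 1/(2πr h) = 1/(2π·0.0902·20.2) = 0.08735 m·K/W
R_vermiculite board = ΣR − ΣR_known = 1.094 − 0.5515 = 0.5425 m·K/W
ln(r₂/r₁)/(2πk) = 0.5425 ⇒ k = 0.2529/(2π·0.5425) = 0.0742 W/m·K

k = 0.0742 W/m·K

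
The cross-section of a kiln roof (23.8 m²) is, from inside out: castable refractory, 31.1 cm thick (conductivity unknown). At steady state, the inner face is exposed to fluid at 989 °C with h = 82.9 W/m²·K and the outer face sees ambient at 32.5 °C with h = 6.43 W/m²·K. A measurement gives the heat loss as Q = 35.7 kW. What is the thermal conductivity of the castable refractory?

k = 0.662 W/m·K

ΣR = ΔT/Q = |989 − 32.5|/35700 = 0.02679 K/W
Known resistances:
  R_conv,in = 1/(hA) = 1/(82.9·23.8) = 5.068×10^-4 K/W
  R_conv,out = 1/(hA) = 1/(6.43·23.8) = 0.006534 K/W
R_castable refractory = ΣR − ΣR_known = 0.02679 − 0.007041 = 0.01975 K/W
L/(kA) = 0.01975 ⇒ k = 0.311/(0.01975·23.8) = 0.662 W/m·K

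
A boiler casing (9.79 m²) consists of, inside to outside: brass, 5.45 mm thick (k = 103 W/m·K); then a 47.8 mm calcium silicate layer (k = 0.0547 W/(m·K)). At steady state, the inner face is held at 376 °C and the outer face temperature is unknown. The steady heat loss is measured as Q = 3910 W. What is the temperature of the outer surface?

Series resistances:
  R_brass = L/(kA) = 0.00545/(103·9.79) = 5.405×10^-6 K/W
  R_calcium silicate = L/(kA) = 0.0478/(0.0547·9.79) = 0.08926 K/W
ΣR = 0.08927 K/W
ΔT = Q·ΣR = 3910 × 0.08927 = 349.0 K
Heat flows outward, so T_out = T_in − ΔT = 376 − 349.0 = 27.0 °C

T_out = 27.0 °C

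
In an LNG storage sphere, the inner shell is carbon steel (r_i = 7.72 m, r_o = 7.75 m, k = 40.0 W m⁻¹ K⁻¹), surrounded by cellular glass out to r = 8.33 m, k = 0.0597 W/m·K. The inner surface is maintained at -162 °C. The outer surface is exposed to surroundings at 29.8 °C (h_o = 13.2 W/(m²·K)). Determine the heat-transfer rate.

Q = 15.9 kW

Resistance network (inner→outer):
  R_carbon steel = (1/7.72 − 1/7.75)/(4πk) = 5.014×10^-4/(4π·40.0) = 9.975×10^-7 K/W
  R_cellular glass = (1/7.75 − 1/8.33)/(4πk) = 0.008984/(4π·0.0597) = 0.01198 K/W
  R_conv,out = 1/(4πr²h) = 1/(4π·8.33²·13.2) = 8.688×10^-5 K/W
ΣR = 9.975×10^-7 + 0.01198 + 8.688×10^-5 = 0.01207 K/W
Q = ΔT/ΣR = (-162 °C − 29.8 °C)/0.01207 = -15900 W
(Negative Q ⇒ heat flows inward; heat gain = 15900 W.)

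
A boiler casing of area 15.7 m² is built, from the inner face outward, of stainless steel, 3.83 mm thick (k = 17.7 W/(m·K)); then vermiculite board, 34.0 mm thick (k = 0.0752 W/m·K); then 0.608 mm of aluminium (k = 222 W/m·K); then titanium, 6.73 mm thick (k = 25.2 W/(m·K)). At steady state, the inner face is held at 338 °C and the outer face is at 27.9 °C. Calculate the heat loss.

Treat each layer as a resistance in series:
  R_stainless steel = L/(kA) = 0.00383/(17.7·15.7) = 1.378×10^-5 K/W
  R_vermiculite board = L/(kA) = 0.0340/(0.0752·15.7) = 0.02880 K/W
  R_aluminium = L/(kA) = 6.08×10^-4/(222·15.7) = 1.744×10^-7 K/W
  R_titanium = L/(kA) = 0.00673/(25.2·15.7) = 1.701×10^-5 K/W
ΣR = 1.378×10^-5 + 0.02880 + 1.744×10^-7 + 1.701×10^-5 = 0.02883 K/W
Q = ΔT/ΣR = (338 °C − 27.9 °C)/0.02883 = 10800 W

Q = 10800 W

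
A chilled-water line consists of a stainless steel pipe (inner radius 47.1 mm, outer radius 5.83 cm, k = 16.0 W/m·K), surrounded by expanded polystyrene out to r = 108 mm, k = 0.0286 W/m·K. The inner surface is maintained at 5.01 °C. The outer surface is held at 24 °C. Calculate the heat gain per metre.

Q' = 5.53 W/m

Series thermal resistances, inner to outer:
  R'_stainless steel = ln(0.0583/0.0471)/(2πk) = 0.2133/(2π·16.0) = 0.002122 m·K/W
  R'_expanded polystyrene = ln(0.108/0.0583)/(2πk) = 0.6165/(2π·0.0286) = 3.431 m·K/W
ΣR = 0.002122 + 3.431 = 3.433 m·K/W
Q' = ΔT/ΣR = (5.01 °C − 24 °C)/3.433 = -5.53 W/m
(Negative Q' ⇒ heat flows inward; heat gain = 5.53 W/m.)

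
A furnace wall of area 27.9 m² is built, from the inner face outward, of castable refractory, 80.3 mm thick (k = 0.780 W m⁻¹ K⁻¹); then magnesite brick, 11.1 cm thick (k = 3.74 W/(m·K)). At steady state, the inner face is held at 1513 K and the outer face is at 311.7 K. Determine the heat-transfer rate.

Resistance network (inner→outer):
  R_castable refractory = L/(kA) = 0.0803/(0.780·27.9) = 0.003690 K/W
  R_magnesite brick = L/(kA) = 0.111/(3.74·27.9) = 0.001064 K/W
ΣR = 0.003690 + 0.001064 = 0.004754 K/W
Q = ΔT/ΣR = (1513 K − 311.7 K)/0.004754 = 2.53×10^5 W

Q = 2.53×10^5 W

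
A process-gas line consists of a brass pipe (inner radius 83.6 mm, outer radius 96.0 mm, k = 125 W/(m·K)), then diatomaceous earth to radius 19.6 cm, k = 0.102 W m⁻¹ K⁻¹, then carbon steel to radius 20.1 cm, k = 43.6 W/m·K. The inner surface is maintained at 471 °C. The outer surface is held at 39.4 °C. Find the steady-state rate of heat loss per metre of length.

Series thermal resistances, inner to outer:
  R'_brass = ln(0.0960/0.0836)/(2πk) = 0.1383/(2π·125) = 1.761×10^-4 m·K/W
  R'_diatomaceous earth = ln(0.196/0.0960)/(2πk) = 0.7138/(2π·0.102) = 1.114 m·K/W
  R'_carbon steel = ln(0.201/0.196)/(2πk) = 0.02519/(2π·43.6) = 9.195×10^-5 m·K/W
ΣR = 1.761×10^-4 + 1.114 + 9.195×10^-5 = 1.114 m·K/W
Q' = ΔT/ΣR = (471 °C − 39.4 °C)/1.114 = 387 W/m

Q' = 387 W/m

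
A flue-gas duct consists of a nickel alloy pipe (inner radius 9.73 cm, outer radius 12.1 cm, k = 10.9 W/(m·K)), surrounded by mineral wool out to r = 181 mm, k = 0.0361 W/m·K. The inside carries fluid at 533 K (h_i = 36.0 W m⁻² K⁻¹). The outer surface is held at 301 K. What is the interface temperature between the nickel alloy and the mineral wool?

Series thermal resistances, inner to outer:
  R'_conv,in = 1/(2πr h) = 1/(2π·0.0973·36.0) = 0.04544 m·K/W
  R'_nickel alloy = ln(0.121/0.0973)/(2πk) = 0.2180/(2π·10.9) = 0.003183 m·K/W
  R'_mineral wool = ln(0.181/0.121)/(2πk) = 0.4027/(2π·0.0361) = 1.775 m·K/W
ΣR = 0.04544 + 0.003183 + 1.775 = 1.824 m·K/W
Q' = ΔT/ΣR = (533 K − 301 K)/1.824 = 127.2 W/m
From the inner boundary to the nickel alloy/mineral wool interface, ΣR_partial = 0.04862 m·K/W.
T_interface = T_in − Q'·ΣR_partial = 533 K − (127.2)(0.04862) = 527 K

T = 527 K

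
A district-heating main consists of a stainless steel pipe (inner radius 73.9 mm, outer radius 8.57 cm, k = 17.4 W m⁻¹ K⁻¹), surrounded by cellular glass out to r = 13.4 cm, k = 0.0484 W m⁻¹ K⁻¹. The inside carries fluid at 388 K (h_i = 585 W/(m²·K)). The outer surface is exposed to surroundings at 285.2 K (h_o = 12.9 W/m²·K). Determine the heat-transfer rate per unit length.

Q' = 65.6 W/m

Series thermal resistances, inner to outer:
  R'_conv,in = 1/(2πr h) = 1/(2π·0.0739·585) = 0.003681 m·K/W
  R'_stainless steel = ln(0.0857/0.0739)/(2πk) = 0.1481/(2π·17.4) = 0.001355 m·K/W
  R'_cellular glass = ln(0.134/0.0857)/(2πk) = 0.4470/(2π·0.0484) = 1.470 m·K/W
  R'_conv,out = 1/(2πr h) = 1/(2π·0.134·12.9) = 0.09207 m·K/W
ΣR = 0.003681 + 0.001355 + 1.470 + 0.09207 = 1.567 m·K/W
Q' = ΔT/ΣR = (388 K − 285.2 K)/1.567 = 65.6 W/m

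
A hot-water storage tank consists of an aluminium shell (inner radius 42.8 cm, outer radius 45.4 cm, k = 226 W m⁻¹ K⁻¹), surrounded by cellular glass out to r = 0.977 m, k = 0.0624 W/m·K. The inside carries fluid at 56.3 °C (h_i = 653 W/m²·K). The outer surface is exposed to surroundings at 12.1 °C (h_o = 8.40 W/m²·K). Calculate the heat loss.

Resistance network (inner→outer):
  R_conv,in = 1/(4πr²h) = 1/(4π·0.428²·653) = 6.653×10^-4 K/W
  R_aluminium = (1/0.428 − 1/0.454)/(4πk) = 0.1338/(4π·226) = 4.711×10^-5 K/W
  R_cellular glass = (1/0.454 − 1/0.977)/(4πk) = 1.179/(4π·0.0624) = 1.504 K/W
  R_conv,out = 1/(4πr²h) = 1/(4π·0.977²·8.40) = 0.009925 K/W
ΣR = 6.653×10^-4 + 4.711×10^-5 + 1.504 + 0.009925 = 1.515 K/W
Q = ΔT/ΣR = (56.3 °C − 12.1 °C)/1.515 = 29.2 W

Q = 29.2 W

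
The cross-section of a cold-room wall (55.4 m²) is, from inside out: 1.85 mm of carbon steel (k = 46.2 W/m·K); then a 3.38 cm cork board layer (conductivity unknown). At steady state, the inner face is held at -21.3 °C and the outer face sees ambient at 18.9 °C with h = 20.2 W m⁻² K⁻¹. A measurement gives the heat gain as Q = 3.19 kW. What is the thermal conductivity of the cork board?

k = 0.0521 W/m·K

ΣR = ΔT/Q = |-21.3 − 18.9|/3190 = 0.01260 K/W
Known resistances:
  R_carbon steel = L/(kA) = 0.00185/(46.2·55.4) = 7.228×10^-7 K/W
  R_conv,out = 1/(hA) = 1/(20.2·55.4) = 8.936×10^-4 K/W
R_cork board = ΣR − ΣR_known = 0.01260 − 8.943×10^-4 = 0.01171 K/W
L/(kA) = 0.01171 ⇒ k = 0.0338/(0.01171·55.4) = 0.0521 W/m·K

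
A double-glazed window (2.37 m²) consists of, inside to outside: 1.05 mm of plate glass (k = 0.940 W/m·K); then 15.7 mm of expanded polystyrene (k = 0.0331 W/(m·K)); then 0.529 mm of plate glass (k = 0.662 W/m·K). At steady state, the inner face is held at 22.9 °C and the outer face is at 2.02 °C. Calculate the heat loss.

Q = 104 W

Treat each layer as a resistance in series:
  R_plate glass = L/(kA) = 0.00105/(0.940·2.37) = 4.713×10^-4 K/W
  R_expanded polystyrene = L/(kA) = 0.0157/(0.0331·2.37) = 0.2001 K/W
  R_plate glass = L/(kA) = 5.29×10^-4/(0.662·2.37) = 3.372×10^-4 K/W
ΣR = 4.713×10^-4 + 0.2001 + 3.372×10^-4 = 0.2009 K/W
Q = ΔT/ΣR = (22.9 °C − 2.02 °C)/0.2009 = 104 W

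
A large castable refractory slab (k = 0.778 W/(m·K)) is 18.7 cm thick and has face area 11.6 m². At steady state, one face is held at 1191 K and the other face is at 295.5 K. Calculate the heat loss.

Q = 43.2 kW

Q = kA·ΔT/L = 0.778 × 11.6 × |1191 K − 295.5 K| / 0.187 = 43200 W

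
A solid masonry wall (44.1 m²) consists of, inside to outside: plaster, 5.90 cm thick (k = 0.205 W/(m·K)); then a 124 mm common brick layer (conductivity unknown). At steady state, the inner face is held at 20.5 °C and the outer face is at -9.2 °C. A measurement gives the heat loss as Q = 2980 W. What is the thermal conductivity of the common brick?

k = 0.817 W/m·K

ΣR = ΔT/Q = |20.5 − -9.2|/2980 = 0.009966 K/W
Known resistances:
  R_plaster = L/(kA) = 0.0590/(0.205·44.1) = 0.006526 K/W
R_common brick = ΣR − ΣR_known = 0.009966 − 0.006526 = 0.003440 K/W
L/(kA) = 0.003440 ⇒ k = 0.124/(0.003440·44.1) = 0.817 W/m·K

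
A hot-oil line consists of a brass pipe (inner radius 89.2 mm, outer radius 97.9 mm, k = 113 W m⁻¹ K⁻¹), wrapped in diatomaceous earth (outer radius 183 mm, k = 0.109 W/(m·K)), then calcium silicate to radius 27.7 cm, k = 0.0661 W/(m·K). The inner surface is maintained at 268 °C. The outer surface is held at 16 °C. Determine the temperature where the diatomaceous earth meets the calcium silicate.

Resistance network (inner→outer):
  R'_brass = ln(0.0979/0.0892)/(2πk) = 0.09307/(2π·113) = 1.311×10^-4 m·K/W
  R'_diatomaceous earth = ln(0.183/0.0979)/(2πk) = 0.6255/(2π·0.109) = 0.9134 m·K/W
  R'_calcium silicate = ln(0.277/0.183)/(2πk) = 0.4145/(2π·0.0661) = 0.9981 m·K/W
ΣR = 1.311×10^-4 + 0.9134 + 0.9981 = 1.912 m·K/W
Q' = ΔT/ΣR = (268 °C − 16 °C)/1.912 = 131.8 W/m
From the inner boundary to the diatomaceous earth/calcium silicate interface, ΣR_partial = 0.9135 m·K/W.
T_interface = T_in − Q'·ΣR_partial = 268 °C − (131.8)(0.9135) = 148 °C

T = 148 °C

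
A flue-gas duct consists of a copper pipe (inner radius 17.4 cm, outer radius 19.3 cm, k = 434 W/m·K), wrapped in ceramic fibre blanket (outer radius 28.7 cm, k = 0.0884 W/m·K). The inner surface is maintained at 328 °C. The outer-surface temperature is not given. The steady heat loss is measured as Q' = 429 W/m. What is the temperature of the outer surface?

T_out = 21.5 °C

Series resistances:
  R'_copper = ln(0.193/0.174)/(2πk) = 0.1036/(2π·434) = 3.800×10^-5 m·K/W
  R'_ceramic fibre blanket = ln(0.287/0.193)/(2πk) = 0.3968/(2π·0.0884) = 0.7144 m·K/W
ΣR = 0.7144 m·K/W
ΔT = Q'·ΣR = 429 × 0.7144 = 306.5 K
Heat flows outward, so T_out = T_in − ΔT = 328 − 306.5 = 21.5 °C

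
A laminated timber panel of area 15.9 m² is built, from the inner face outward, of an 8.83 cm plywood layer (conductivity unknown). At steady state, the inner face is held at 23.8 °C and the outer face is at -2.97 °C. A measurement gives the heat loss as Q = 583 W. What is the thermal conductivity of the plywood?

ΣR = ΔT/Q = |23.8 − -2.97|/583 = 0.04592 K/W
L/(kA) = 0.04592 ⇒ k = 0.0883/(0.04592·15.9) = 0.121 W/m·K

k = 0.121 W/m·K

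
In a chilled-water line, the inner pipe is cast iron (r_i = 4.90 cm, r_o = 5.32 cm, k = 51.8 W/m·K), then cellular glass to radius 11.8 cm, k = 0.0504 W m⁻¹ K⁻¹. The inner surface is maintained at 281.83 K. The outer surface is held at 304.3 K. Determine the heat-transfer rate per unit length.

Series thermal resistances, inner to outer:
  R'_cast iron = ln(0.0532/0.0490)/(2πk) = 0.08224/(2π·51.8) = 2.527×10^-4 m·K/W
  R'_cellular glass = ln(0.118/0.0532)/(2πk) = 0.7966/(2π·0.0504) = 2.516 m·K/W
ΣR = 2.527×10^-4 + 2.516 = 2.516 m·K/W
Q' = ΔT/ΣR = (281.83 K − 304.3 K)/2.516 = -8.93 W/m
(Negative Q' ⇒ heat flows inward; heat gain = 8.93 W/m.)

Q' = 8.93 W/m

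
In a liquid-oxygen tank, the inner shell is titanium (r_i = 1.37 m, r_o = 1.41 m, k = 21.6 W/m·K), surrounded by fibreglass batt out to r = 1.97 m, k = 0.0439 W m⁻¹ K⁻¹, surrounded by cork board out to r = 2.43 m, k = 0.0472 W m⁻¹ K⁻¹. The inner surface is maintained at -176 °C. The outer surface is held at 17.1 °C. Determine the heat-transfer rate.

Q = 366 W

Resistance network (inner→outer):
  R_titanium = (1/1.37 − 1/1.41)/(4πk) = 0.02071/(4π·21.6) = 7.629×10^-5 K/W
  R_fibreglass batt = (1/1.41 − 1/1.97)/(4πk) = 0.2016/(4π·0.0439) = 0.3655 K/W
  R_cork board = (1/1.97 − 1/2.43)/(4πk) = 0.09609/(4π·0.0472) = 0.1620 K/W
ΣR = 7.629×10^-5 + 0.3655 + 0.1620 = 0.5276 K/W
Q = ΔT/ΣR = (-176 °C − 17.1 °C)/0.5276 = -366 W
(Negative Q ⇒ heat flows inward; heat gain = 366 W.)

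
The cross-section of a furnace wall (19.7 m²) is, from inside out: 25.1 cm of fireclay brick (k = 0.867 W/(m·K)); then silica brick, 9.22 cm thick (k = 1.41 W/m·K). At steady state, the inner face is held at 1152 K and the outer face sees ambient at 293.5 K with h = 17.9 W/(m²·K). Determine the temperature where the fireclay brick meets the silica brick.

T = 547 K

Resistance network (inner→outer):
  R_fireclay brick = L/(kA) = 0.251/(0.867·19.7) = 0.01470 K/W
  R_silica brick = L/(kA) = 0.0922/(1.41·19.7) = 0.003319 K/W
  R_conv,out = 1/(hA) = 1/(17.9·19.7) = 0.002836 K/W
ΣR = 0.01470 + 0.003319 + 0.002836 = 0.02085 K/W
Q = ΔT/ΣR = (1152 K − 293.5 K)/0.02085 = 41180 W
From the inner boundary to the fireclay brick/silica brick interface, ΣR_partial = 0.01470 K/W.
T_interface = T_in − Q·ΣR_partial = 1152 K − (41180)(0.01470) = 547 K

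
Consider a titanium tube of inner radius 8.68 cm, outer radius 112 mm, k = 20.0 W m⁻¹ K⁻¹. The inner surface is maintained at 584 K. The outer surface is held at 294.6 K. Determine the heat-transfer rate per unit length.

Q' = 1.43×10^5 W/m

Q' = 2πk·ΔT/ln(r₂/r₁) = 2π × 20.0 × 289.4 / ln(0.112/0.0868) = 1.43×10^5 W/m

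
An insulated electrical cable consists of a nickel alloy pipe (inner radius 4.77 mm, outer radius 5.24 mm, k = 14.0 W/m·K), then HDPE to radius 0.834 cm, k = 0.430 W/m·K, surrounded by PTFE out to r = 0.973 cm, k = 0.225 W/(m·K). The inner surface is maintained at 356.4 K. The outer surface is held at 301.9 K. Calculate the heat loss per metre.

Treat each layer as a resistance in series:
  R'_nickel alloy = ln(0.00524/0.00477)/(2πk) = 0.09398/(2π·14.0) = 0.001068 m·K/W
  R'_HDPE = ln(0.00834/0.00524)/(2πk) = 0.4647/(2π·0.430) = 0.1720 m·K/W
  R'_PTFE = ln(0.00973/0.00834)/(2πk) = 0.1542/(2π·0.225) = 0.1090 m·K/W
ΣR = 0.001068 + 0.1720 + 0.1090 = 0.2821 m·K/W
Q' = ΔT/ΣR = (356.4 K − 301.9 K)/0.2821 = 193 W/m

Q' = 193 W/m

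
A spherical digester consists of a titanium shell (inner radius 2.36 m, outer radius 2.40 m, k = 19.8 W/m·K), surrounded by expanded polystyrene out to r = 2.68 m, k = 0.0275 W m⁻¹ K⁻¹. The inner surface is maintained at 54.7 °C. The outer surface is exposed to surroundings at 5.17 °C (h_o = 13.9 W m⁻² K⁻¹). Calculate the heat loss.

Q = 391 W

Treat each layer as a resistance in series:
  R_titanium = (1/2.36 − 1/2.40)/(4πk) = 0.007062/(4π·19.8) = 2.838×10^-5 K/W
  R_expanded polystyrene = (1/2.40 − 1/2.68)/(4πk) = 0.04353/(4π·0.0275) = 0.1260 K/W
  R_conv,out = 1/(4πr²h) = 1/(4π·2.68²·13.9) = 7.971×10^-4 K/W
ΣR = 2.838×10^-5 + 0.1260 + 7.971×10^-4 = 0.1268 K/W
Q = ΔT/ΣR = (54.7 °C − 5.17 °C)/0.1268 = 391 W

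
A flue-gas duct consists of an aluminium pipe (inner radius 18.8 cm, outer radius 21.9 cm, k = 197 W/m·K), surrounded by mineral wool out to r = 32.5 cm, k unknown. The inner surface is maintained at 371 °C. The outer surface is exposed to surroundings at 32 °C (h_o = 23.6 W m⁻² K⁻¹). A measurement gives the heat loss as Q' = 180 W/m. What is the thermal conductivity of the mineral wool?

k = 0.0337 W/m·K

ΣR = ΔT/Q' = |371 − 32|/180 = 1.883 m·K/W
Known resistances:
  R'_aluminium = ln(0.219/0.188)/(2πk) = 0.1526/(2π·197) = 1.233×10^-4 m·K/W
  R'_conv,out = 1/(2πr h) = 1/(2π·0.325·23.6) = 0.02075 m·K/W
R_mineral wool = ΣR − ΣR_known = 1.883 − 0.02087 = 1.862 m·K/W
ln(r₂/r₁)/(2πk) = 1.862 ⇒ k = 0.3948/(2π·1.862) = 0.0337 W/m·K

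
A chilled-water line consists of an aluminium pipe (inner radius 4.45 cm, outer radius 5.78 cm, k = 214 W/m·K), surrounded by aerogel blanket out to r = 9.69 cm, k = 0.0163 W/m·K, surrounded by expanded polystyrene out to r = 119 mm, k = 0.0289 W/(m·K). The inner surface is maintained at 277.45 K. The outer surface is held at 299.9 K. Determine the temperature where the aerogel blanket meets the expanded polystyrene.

T = 295.8 K

Resistance network (inner→outer):
  R'_aluminium = ln(0.0578/0.0445)/(2πk) = 0.2615/(2π·214) = 1.945×10^-4 m·K/W
  R'_aerogel blanket = ln(0.0969/0.0578)/(2πk) = 0.5167/(2π·0.0163) = 5.045 m·K/W
  R'_expanded polystyrene = ln(0.119/0.0969)/(2πk) = 0.2054/(2π·0.0289) = 1.131 m·K/W
ΣR = 1.945×10^-4 + 5.045 + 1.131 = 6.176 m·K/W
Q' = ΔT/ΣR = (277.45 K − 299.9 K)/6.176 = -3.635 W/m
From the inner boundary to the aerogel blanket/expanded polystyrene interface, ΣR_partial = 5.045 m·K/W.
T_interface = T_in − Q'·ΣR_partial = 277.45 K − (-3.635)(5.045) = 295.8 K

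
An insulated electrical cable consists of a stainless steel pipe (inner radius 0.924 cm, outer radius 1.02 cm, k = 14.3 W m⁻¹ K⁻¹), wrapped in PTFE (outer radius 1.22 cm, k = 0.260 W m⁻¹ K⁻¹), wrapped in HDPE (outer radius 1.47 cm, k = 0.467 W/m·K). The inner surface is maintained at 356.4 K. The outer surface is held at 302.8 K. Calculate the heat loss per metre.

Q' = 308 W/m

Treat each layer as a resistance in series:
  R'_stainless steel = ln(0.0102/0.00924)/(2πk) = 0.09885/(2π·14.3) = 0.001100 m·K/W
  R'_PTFE = ln(0.0122/0.0102)/(2πk) = 0.1790/(2π·0.260) = 0.1096 m·K/W
  R'_HDPE = ln(0.0147/0.0122)/(2πk) = 0.1864/(2π·0.467) = 0.06353 m·K/W
ΣR = 0.001100 + 0.1096 + 0.06353 = 0.1742 m·K/W
Q' = ΔT/ΣR = (356.4 K − 302.8 K)/0.1742 = 308 W/m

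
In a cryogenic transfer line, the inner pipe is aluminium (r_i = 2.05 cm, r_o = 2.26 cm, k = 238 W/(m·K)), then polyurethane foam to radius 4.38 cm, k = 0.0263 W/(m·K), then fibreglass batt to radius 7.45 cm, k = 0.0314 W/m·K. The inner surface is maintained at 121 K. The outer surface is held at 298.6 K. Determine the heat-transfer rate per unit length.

Resistance network (inner→outer):
  R'_aluminium = ln(0.0226/0.0205)/(2πk) = 0.09753/(2π·238) = 6.522×10^-5 m·K/W
  R'_polyurethane foam = ln(0.0438/0.0226)/(2πk) = 0.6617/(2π·0.0263) = 4.004 m·K/W
  R'_fibreglass batt = ln(0.0745/0.0438)/(2πk) = 0.5312/(2π·0.0314) = 2.692 m·K/W
ΣR = 6.522×10^-5 + 4.004 + 2.692 = 6.696 m·K/W
Q' = ΔT/ΣR = (121 K − 298.6 K)/6.696 = -26.5 W/m
(Negative Q' ⇒ heat flows inward; heat gain = 26.5 W/m.)

Q' = 26.5 W/m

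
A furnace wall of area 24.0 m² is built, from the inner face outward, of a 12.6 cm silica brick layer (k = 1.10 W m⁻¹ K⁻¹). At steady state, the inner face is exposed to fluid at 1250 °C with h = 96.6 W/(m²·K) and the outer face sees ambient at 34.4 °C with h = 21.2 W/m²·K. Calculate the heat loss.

Q = 170 kW

Treat each layer as a resistance in series:
  R_conv,in = 1/(hA) = 1/(96.6·24.0) = 4.313×10^-4 K/W
  R_silica brick = L/(kA) = 0.126/(1.10·24.0) = 0.004773 K/W
  R_conv,out = 1/(hA) = 1/(21.2·24.0) = 0.001965 K/W
ΣR = 4.313×10^-4 + 0.004773 + 0.001965 = 0.007169 K/W
Q = ΔT/ΣR = (1250 °C − 34.4 °C)/0.007169 = 1.70×10^5 W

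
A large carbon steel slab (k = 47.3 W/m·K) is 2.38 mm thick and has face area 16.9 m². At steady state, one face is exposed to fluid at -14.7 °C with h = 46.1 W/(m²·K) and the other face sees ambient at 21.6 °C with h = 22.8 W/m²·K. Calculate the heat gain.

Q = 9350 W

Resistance network (inner→outer):
  R_conv,in = 1/(hA) = 1/(46.1·16.9) = 0.001284 K/W
  R_carbon steel = L/(kA) = 0.00238/(47.3·16.9) = 2.977×10^-6 K/W
  R_conv,out = 1/(hA) = 1/(22.8·16.9) = 0.002595 K/W
ΣR = 0.001284 + 2.977×10^-6 + 0.002595 = 0.003882 K/W
Q = ΔT/ΣR = (-14.7 °C − 21.6 °C)/0.003882 = -9350 W
(Negative Q ⇒ heat flows inward; heat gain = 9350 W.)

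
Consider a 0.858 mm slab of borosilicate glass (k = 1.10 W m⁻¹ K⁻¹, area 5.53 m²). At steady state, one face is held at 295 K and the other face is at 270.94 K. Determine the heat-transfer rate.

Q = 171 kW

Q = kA·ΔT/L = 1.10 × 5.53 × |295 K − 270.94 K| / 8.58×10^-4 = 1.71×10^5 W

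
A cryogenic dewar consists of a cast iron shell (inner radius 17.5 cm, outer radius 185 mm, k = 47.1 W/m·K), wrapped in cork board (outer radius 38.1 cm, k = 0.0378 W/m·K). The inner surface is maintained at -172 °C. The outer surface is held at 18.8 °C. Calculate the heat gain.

Resistance network (inner→outer):
  R_cast iron = (1/0.175 − 1/0.185)/(4πk) = 0.3089/(4π·47.1) = 5.219×10^-4 K/W
  R_cork board = (1/0.185 − 1/0.381)/(4πk) = 2.781/(4π·0.0378) = 5.854 K/W
ΣR = 5.219×10^-4 + 5.854 = 5.855 K/W
Q = ΔT/ΣR = (-172 °C − 18.8 °C)/5.855 = -32.6 W
(Negative Q ⇒ heat flows inward; heat gain = 32.6 W.)

Q = 32.6 W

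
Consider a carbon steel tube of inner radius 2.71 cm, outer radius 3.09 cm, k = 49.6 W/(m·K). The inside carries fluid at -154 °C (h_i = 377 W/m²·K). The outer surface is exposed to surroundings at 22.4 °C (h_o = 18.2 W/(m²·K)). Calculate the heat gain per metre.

Q' = 590 W/m

Treat each layer as a resistance in series:
  R'_conv,in = 1/(2πr h) = 1/(2π·0.0271·377) = 0.01558 m·K/W
  R'_carbon steel = ln(0.0309/0.0271)/(2πk) = 0.1312/(2π·49.6) = 4.211×10^-4 m·K/W
  R'_conv,out = 1/(2πr h) = 1/(2π·0.0309·18.2) = 0.2830 m·K/W
ΣR = 0.01558 + 4.211×10^-4 + 0.2830 = 0.2990 m·K/W
Q' = ΔT/ΣR = (-154 °C − 22.4 °C)/0.2990 = -590 W/m
(Negative Q' ⇒ heat flows inward; heat gain = 590 W/m.)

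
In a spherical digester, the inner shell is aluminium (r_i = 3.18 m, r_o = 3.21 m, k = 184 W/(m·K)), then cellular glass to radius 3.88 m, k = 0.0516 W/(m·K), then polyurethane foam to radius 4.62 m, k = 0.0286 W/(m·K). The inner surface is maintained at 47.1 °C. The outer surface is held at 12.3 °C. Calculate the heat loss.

Series thermal resistances, inner to outer:
  R_aluminium = (1/3.18 − 1/3.21)/(4πk) = 0.002939/(4π·184) = 1.271×10^-6 K/W
  R_cellular glass = (1/3.21 − 1/3.88)/(4πk) = 0.05379/(4π·0.0516) = 0.08296 K/W
  R_polyurethane foam = (1/3.88 − 1/4.62)/(4πk) = 0.04128/(4π·0.0286) = 0.1149 K/W
ΣR = 1.271×10^-6 + 0.08296 + 0.1149 = 0.1979 K/W
Q = ΔT/ΣR = (47.1 °C − 12.3 °C)/0.1979 = 176 W

Q = 176 W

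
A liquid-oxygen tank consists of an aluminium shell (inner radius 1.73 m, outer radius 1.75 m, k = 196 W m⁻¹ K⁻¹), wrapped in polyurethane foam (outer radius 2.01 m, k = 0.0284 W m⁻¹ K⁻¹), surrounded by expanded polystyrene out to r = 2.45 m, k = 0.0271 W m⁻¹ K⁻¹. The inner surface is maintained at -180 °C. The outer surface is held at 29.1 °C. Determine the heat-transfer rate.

Series thermal resistances, inner to outer:
  R_aluminium = (1/1.73 − 1/1.75)/(4πk) = 0.006606/(4π·196) = 2.682×10^-6 K/W
  R_polyurethane foam = (1/1.75 − 1/2.01)/(4πk) = 0.07392/(4π·0.0284) = 0.2071 K/W
  R_expanded polystyrene = (1/2.01 − 1/2.45)/(4πk) = 0.08935/(4π·0.0271) = 0.2624 K/W
ΣR = 2.682×10^-6 + 0.2071 + 0.2624 = 0.4695 K/W
Q = ΔT/ΣR = (-180 °C − 29.1 °C)/0.4695 = -445 W
(Negative Q ⇒ heat flows inward; heat gain = 445 W.)

Q = 445 W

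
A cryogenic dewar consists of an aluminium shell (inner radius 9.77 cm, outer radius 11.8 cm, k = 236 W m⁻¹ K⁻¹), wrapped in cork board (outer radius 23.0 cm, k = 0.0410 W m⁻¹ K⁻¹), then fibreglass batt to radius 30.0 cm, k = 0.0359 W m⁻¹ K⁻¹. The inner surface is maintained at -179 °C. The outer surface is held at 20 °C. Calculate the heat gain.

Q = 19.4 W

Resistance network (inner→outer):
  R_aluminium = (1/0.0977 − 1/0.118)/(4πk) = 1.761/(4π·236) = 5.937×10^-4 K/W
  R_cork board = (1/0.118 − 1/0.230)/(4πk) = 4.127/(4π·0.0410) = 8.010 K/W
  R_fibreglass batt = (1/0.230 − 1/0.300)/(4πk) = 1.014/(4π·0.0359) = 2.249 K/W
ΣR = 5.937×10^-4 + 8.010 + 2.249 = 10.26 K/W
Q = ΔT/ΣR = (-179 °C − 20 °C)/10.26 = -19.4 W
(Negative Q ⇒ heat flows inward; heat gain = 19.4 W.)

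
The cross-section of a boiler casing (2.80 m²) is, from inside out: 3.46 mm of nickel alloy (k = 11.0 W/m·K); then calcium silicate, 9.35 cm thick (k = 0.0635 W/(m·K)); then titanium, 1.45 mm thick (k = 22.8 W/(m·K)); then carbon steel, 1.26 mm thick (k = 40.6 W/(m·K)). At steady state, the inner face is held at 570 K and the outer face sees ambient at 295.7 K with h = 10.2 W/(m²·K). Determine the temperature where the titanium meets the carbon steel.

T = 312.8 K

Series thermal resistances, inner to outer:
  R_nickel alloy = L/(kA) = 0.00346/(11.0·2.80) = 1.123×10^-4 K/W
  R_calcium silicate = L/(kA) = 0.0935/(0.0635·2.80) = 0.5259 K/W
  R_titanium = L/(kA) = 0.00145/(22.8·2.80) = 2.271×10^-5 K/W
  R_carbon steel = L/(kA) = 0.00126/(40.6·2.80) = 1.108×10^-5 K/W
  R_conv,out = 1/(hA) = 1/(10.2·2.80) = 0.03501 K/W
ΣR = 1.123×10^-4 + 0.5259 + 2.271×10^-5 + 1.108×10^-5 + 0.03501 = 0.5611 K/W
Q = ΔT/ΣR = (570 K − 295.7 K)/0.5611 = 488.9 W
From the inner boundary to the titanium/carbon steel interface, ΣR_partial = 0.5260 K/W.
T_interface = T_in − Q·ΣR_partial = 570 K − (488.9)(0.5260) = 312.8 K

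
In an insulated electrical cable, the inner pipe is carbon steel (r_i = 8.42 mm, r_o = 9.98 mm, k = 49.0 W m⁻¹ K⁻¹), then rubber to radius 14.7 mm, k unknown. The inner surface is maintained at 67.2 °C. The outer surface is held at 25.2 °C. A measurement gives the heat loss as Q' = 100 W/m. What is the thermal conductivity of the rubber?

ΣR = ΔT/Q' = |67.2 − 25.2|/100 = 0.4200 m·K/W
Known resistances:
  R'_carbon steel = ln(0.00998/0.00842)/(2πk) = 0.1700/(2π·49.0) = 5.521×10^-4 m·K/W
R_rubber = ΣR − ΣR_known = 0.4200 − 5.521×10^-4 = 0.4194 m·K/W
ln(r₂/r₁)/(2πk) = 0.4194 ⇒ k = 0.3873/(2π·0.4194) = 0.147 W/m·K

k = 0.147 W/m·K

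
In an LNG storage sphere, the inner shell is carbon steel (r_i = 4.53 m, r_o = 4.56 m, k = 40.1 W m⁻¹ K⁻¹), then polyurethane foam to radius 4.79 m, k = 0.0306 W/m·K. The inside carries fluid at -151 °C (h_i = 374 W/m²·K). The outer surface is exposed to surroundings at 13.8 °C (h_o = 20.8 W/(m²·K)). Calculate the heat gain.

Q = 5.98 kW

Treat each layer as a resistance in series:
  R_conv,in = 1/(4πr²h) = 1/(4π·4.53²·374) = 1.037×10^-5 K/W
  R_carbon steel = (1/4.53 − 1/4.56)/(4πk) = 0.001452/(4π·40.1) = 2.882×10^-6 K/W
  R_polyurethane foam = (1/4.56 − 1/4.79)/(4πk) = 0.01053/(4π·0.0306) = 0.02738 K/W
  R_conv,out = 1/(4πr²h) = 1/(4π·4.79²·20.8) = 1.667×10^-4 K/W
ΣR = 1.037×10^-5 + 2.882×10^-6 + 0.02738 + 1.667×10^-4 = 0.02756 K/W
Q = ΔT/ΣR = (-151 °C − 13.8 °C)/0.02756 = -5980 W
(Negative Q ⇒ heat flows inward; heat gain = 5980 W.)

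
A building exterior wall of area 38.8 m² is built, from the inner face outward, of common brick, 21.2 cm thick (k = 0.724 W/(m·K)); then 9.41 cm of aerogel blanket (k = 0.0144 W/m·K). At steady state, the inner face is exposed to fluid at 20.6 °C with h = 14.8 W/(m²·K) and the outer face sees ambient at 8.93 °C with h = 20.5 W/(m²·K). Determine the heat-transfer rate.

Q = 65.2 W

Series thermal resistances, inner to outer:
  R_conv,in = 1/(hA) = 1/(14.8·38.8) = 0.001741 K/W
  R_common brick = L/(kA) = 0.212/(0.724·38.8) = 0.007547 K/W
  R_aerogel blanket = L/(kA) = 0.0941/(0.0144·38.8) = 0.1684 K/W
  R_conv,out = 1/(hA) = 1/(20.5·38.8) = 0.001257 K/W
ΣR = 0.001741 + 0.007547 + 0.1684 + 0.001257 = 0.1789 K/W
Q = ΔT/ΣR = (20.6 °C − 8.93 °C)/0.1789 = 65.2 W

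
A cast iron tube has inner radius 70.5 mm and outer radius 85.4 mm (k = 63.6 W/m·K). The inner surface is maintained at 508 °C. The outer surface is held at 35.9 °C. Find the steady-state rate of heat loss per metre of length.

Q' = 2πk·ΔT/ln(r₂/r₁) = 2π × 63.6 × 472.1 / ln(0.0854/0.0705) = 9.84×10^5 W/m

Q' = 984 kW/m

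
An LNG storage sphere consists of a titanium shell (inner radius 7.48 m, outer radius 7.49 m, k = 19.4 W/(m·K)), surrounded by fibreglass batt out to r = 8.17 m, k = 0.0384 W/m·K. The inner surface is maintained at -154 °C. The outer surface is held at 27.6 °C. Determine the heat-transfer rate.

Q = 7890 W

Resistance network (inner→outer):
  R_titanium = (1/7.48 − 1/7.49)/(4πk) = 1.785×10^-4/(4π·19.4) = 7.322×10^-7 K/W
  R_fibreglass batt = (1/7.49 − 1/8.17)/(4πk) = 0.01111/(4π·0.0384) = 0.02303 K/W
ΣR = 7.322×10^-7 + 0.02303 = 0.02303 K/W
Q = ΔT/ΣR = (-154 °C − 27.6 °C)/0.02303 = -7890 W
(Negative Q ⇒ heat flows inward; heat gain = 7890 W.)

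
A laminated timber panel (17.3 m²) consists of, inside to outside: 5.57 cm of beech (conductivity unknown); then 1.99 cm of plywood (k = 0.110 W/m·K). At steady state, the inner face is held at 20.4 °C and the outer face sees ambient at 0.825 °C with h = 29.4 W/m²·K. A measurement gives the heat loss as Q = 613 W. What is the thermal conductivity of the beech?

k = 0.165 W/m·K

ΣR = ΔT/Q = |20.4 − 0.825|/613 = 0.03193 K/W
Known resistances:
  R_plywood = L/(kA) = 0.0199/(0.110·17.3) = 0.01046 K/W
  R_conv,out = 1/(hA) = 1/(29.4·17.3) = 0.001966 K/W
R_beech = ΣR − ΣR_known = 0.03193 − 0.01243 = 0.01950 K/W
L/(kA) = 0.01950 ⇒ k = 0.0557/(0.01950·17.3) = 0.165 W/m·K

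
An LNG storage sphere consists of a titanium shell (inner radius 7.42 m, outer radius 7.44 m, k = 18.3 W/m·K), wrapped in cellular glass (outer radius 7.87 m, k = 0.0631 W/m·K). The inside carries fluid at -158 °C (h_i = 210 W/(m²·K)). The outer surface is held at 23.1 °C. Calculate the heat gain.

Treat each layer as a resistance in series:
  R_conv,in = 1/(4πr²h) = 1/(4π·7.42²·210) = 6.883×10^-6 K/W
  R_titanium = (1/7.42 − 1/7.44)/(4πk) = 3.623×10^-4/(4π·18.3) = 1.575×10^-6 K/W
  R_cellular glass = (1/7.44 − 1/7.87)/(4πk) = 0.007344/(4π·0.0631) = 0.009262 K/W
ΣR = 6.883×10^-6 + 1.575×10^-6 + 0.009262 = 0.009270 K/W
Q = ΔT/ΣR = (-158 °C − 23.1 °C)/0.009270 = -19500 W
(Negative Q ⇒ heat flows inward; heat gain = 19500 W.)

Q = 19500 W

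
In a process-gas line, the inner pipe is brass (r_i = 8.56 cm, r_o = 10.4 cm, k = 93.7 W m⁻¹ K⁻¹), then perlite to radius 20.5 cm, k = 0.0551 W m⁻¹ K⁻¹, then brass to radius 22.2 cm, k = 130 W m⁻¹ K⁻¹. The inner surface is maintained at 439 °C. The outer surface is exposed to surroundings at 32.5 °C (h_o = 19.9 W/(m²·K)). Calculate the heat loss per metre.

Series thermal resistances, inner to outer:
  R'_brass = ln(0.104/0.0856)/(2πk) = 0.1947/(2π·93.7) = 3.307×10^-4 m·K/W
  R'_perlite = ln(0.205/0.104)/(2πk) = 0.6786/(2π·0.0551) = 1.960 m·K/W
  R'_brass = ln(0.222/0.205)/(2πk) = 0.07967/(2π·130) = 9.753×10^-5 m·K/W
  R'_conv,out = 1/(2πr h) = 1/(2π·0.222·19.9) = 0.03603 m·K/W
ΣR = 3.307×10^-4 + 1.960 + 9.753×10^-5 + 0.03603 = 1.996 m·K/W
Q' = ΔT/ΣR = (439 °C − 32.5 °C)/1.996 = 204 W/m

Q' = 204 W/m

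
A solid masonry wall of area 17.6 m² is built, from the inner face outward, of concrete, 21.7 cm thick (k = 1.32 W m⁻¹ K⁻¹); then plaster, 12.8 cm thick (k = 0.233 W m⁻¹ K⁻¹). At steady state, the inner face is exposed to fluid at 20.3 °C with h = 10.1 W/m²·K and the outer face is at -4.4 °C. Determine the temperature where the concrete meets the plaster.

T = 12.3 °C

Treat each layer as a resistance in series:
  R_conv,in = 1/(hA) = 1/(10.1·17.6) = 0.005626 K/W
  R_concrete = L/(kA) = 0.217/(1.32·17.6) = 0.009341 K/W
  R_plaster = L/(kA) = 0.128/(0.233·17.6) = 0.03121 K/W
ΣR = 0.005626 + 0.009341 + 0.03121 = 0.04618 K/W
Q = ΔT/ΣR = (20.3 °C − -4.4 °C)/0.04618 = 534.9 W
From the inner boundary to the concrete/plaster interface, ΣR_partial = 0.01497 K/W.
T_interface = T_in − Q·ΣR_partial = 20.3 °C − (534.9)(0.01497) = 12.3 °C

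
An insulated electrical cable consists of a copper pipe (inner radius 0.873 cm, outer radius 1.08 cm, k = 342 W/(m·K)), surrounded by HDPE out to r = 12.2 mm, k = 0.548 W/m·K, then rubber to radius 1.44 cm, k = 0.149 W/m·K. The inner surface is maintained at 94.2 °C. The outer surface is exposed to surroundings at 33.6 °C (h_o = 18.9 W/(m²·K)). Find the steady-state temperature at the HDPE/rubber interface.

Resistance network (inner→outer):
  R'_copper = ln(0.0108/0.00873)/(2πk) = 0.2128/(2π·342) = 9.902×10^-5 m·K/W
  R'_HDPE = ln(0.0122/0.0108)/(2πk) = 0.1219/(2π·0.548) = 0.03540 m·K/W
  R'_rubber = ln(0.0144/0.0122)/(2πk) = 0.1658/(2π·0.149) = 0.1771 m·K/W
  R'_conv,out = 1/(2πr h) = 1/(2π·0.0144·18.9) = 0.5848 m·K/W
ΣR = 9.902×10^-5 + 0.03540 + 0.1771 + 0.5848 = 0.7974 m·K/W
Q' = ΔT/ΣR = (94.2 °C − 33.6 °C)/0.7974 = 76.00 W/m
From the inner boundary to the HDPE/rubber interface, ΣR_partial = 0.03550 m·K/W.
T_interface = T_in − Q'·ΣR_partial = 94.2 °C − (76.00)(0.03550) = 91.5 °C

T = 91.5 °C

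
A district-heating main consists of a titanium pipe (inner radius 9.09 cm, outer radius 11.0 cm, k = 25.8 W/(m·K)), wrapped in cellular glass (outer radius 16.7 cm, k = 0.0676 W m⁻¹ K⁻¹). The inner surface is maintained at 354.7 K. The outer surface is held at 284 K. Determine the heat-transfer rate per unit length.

Q' = 71.8 W/m

Treat each layer as a resistance in series:
  R'_titanium = ln(0.110/0.0909)/(2πk) = 0.1907/(2π·25.8) = 0.001177 m·K/W
  R'_cellular glass = ln(0.167/0.110)/(2πk) = 0.4175/(2π·0.0676) = 0.9830 m·K/W
ΣR = 0.001177 + 0.9830 = 0.9842 m·K/W
Q' = ΔT/ΣR = (354.7 K − 284 K)/0.9842 = 71.8 W/m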